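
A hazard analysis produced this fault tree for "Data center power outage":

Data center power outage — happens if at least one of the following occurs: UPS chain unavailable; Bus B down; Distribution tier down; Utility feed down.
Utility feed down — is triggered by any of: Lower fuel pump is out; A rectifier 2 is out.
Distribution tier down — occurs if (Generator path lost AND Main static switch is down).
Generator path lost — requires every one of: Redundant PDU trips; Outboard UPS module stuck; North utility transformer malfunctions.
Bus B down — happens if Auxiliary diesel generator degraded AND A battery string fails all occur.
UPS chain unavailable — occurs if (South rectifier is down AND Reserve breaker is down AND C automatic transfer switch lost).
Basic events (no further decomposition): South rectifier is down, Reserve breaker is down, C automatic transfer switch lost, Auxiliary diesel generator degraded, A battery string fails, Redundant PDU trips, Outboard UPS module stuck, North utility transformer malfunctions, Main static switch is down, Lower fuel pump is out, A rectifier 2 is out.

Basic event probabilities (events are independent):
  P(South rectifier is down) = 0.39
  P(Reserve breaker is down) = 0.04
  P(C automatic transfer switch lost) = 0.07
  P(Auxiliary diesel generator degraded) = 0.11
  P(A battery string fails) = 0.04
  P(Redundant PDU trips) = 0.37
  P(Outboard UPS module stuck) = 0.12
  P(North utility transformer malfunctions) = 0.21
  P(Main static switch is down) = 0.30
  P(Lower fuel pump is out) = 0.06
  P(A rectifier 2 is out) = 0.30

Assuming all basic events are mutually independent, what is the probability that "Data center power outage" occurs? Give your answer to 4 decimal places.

P(UPS chain unavailable) [AND] = 0.39 × 0.04 × 0.07 = 0.001092
P(Bus B down) [AND] = 0.11 × 0.04 = 0.004400
P(Generator path lost) [AND] = 0.37 × 0.12 × 0.21 = 0.009324
P(Distribution tier down) [AND] = 0.009324 × 0.30 = 0.002797
P(Utility feed down) [OR] = 1 − (1−0.06) × (1−0.30) = 0.342000
P(Data center power outage) [OR] = 1 − (1−0.001092) × (1−0.004400) × (1−0.002797) × (1−0.342000) = 0.347441
Rounded to 4 decimal places: P(Data center power outage) ≈ 0.3474.

0.3474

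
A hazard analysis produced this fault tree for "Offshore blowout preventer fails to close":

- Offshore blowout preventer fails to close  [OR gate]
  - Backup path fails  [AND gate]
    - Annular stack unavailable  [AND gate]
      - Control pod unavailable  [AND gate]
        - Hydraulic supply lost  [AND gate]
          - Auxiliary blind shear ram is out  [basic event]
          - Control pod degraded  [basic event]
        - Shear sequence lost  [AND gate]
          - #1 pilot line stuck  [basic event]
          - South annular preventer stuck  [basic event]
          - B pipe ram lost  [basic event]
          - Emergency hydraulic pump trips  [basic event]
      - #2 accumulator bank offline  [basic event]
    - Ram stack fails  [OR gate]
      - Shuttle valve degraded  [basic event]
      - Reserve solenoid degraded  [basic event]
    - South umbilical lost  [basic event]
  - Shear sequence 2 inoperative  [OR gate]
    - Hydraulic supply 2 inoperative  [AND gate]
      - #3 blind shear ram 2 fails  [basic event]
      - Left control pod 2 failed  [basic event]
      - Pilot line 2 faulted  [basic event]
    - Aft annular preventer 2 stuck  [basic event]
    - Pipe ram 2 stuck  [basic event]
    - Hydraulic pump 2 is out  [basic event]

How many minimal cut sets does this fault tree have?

Hydraulic supply lost [AND]: one cut set from each child combined → 1 × 1 = 1 cut set(s).
Shear sequence lost [AND]: one cut set from each child combined → 1 × 1 × 1 × 1 = 1 cut set(s).
Control pod unavailable [AND]: one cut set from each child combined → 1 × 1 = 1 cut set(s).
Annular stack unavailable [AND]: one cut set from each child combined → 1 × 1 = 1 cut set(s).
Ram stack fails [OR]: union of children's cut sets → 2 cut set(s).
Backup path fails [AND]: one cut set from each child combined → 1 × 2 × 1 = 2 cut set(s).
Hydraulic supply 2 inoperative [AND]: one cut set from each child combined → 1 × 1 × 1 = 1 cut set(s).
Shear sequence 2 inoperative [OR]: union of children's cut sets → 4 cut set(s).
Offshore blowout preventer fails to close [OR]: union of children's cut sets → 6 cut set(s).
Minimal cut sets: {#1 pilot line stuck, #2 accumulator bank offline, Auxiliary blind shear ram is out, B pipe ram lost, Control pod degraded, Emergency hydraulic pump trips, Shuttle valve degraded, South annular preventer stuck, South umbilical lost}; {#1 pilot line stuck, #2 accumulator bank offline, Auxiliary blind shear ram is out, B pipe ram lost, Control pod degraded, Emergency hydraulic pump trips, Reserve solenoid degraded, South annular preventer stuck, South umbilical lost}; {#3 blind shear ram 2 fails, Left control pod 2 failed, Pilot line 2 faulted}; {Aft annular preventer 2 stuck}; {Pipe ram 2 stuck}; {Hydraulic pump 2 is out}.

6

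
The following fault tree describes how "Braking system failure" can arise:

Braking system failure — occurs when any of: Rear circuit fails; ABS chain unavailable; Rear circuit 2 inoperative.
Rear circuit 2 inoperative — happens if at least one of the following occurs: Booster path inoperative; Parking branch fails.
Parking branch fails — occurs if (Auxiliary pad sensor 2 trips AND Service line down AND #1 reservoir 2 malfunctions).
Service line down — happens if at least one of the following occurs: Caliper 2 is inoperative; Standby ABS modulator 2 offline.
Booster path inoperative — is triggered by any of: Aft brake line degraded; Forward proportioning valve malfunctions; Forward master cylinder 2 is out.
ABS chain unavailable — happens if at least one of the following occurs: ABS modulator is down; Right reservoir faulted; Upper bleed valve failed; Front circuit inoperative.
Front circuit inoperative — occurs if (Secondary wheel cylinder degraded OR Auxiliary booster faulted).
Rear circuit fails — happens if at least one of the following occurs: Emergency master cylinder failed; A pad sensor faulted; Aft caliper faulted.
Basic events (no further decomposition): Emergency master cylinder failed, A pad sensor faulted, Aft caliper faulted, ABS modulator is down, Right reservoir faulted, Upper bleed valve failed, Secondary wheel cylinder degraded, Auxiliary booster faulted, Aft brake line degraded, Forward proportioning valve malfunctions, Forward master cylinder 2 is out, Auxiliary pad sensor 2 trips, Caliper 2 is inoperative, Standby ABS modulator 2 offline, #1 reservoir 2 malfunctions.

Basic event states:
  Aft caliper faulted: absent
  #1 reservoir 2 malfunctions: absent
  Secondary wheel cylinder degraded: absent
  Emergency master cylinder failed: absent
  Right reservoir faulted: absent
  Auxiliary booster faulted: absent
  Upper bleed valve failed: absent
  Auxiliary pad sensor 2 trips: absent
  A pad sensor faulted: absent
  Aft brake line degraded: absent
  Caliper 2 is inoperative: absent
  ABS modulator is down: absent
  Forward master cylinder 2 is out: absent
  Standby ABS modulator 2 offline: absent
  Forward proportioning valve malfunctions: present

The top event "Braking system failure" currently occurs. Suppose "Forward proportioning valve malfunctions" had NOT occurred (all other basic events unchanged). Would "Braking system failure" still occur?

Counterfactual: set "Forward proportioning valve malfunctions" to not occurred.
Rear circuit fails [OR]: Emergency master cylinder failed=not, A pad sensor faulted=not, Aft caliper faulted=not → no input occurs → does not occur.
Front circuit inoperative [OR]: Secondary wheel cylinder degraded=not, Auxiliary booster faulted=not → no input occurs → does not occur.
ABS chain unavailable [OR]: ABS modulator is down=not, Right reservoir faulted=not, Upper bleed valve failed=not, Front circuit inoperative=not → no input occurs → does not occur.
Booster path inoperative [OR]: Aft brake line degraded=not, Forward proportioning valve malfunctions=not, Forward master cylinder 2 is out=not → no input occurs → does not occur.
Service line down [OR]: Caliper 2 is inoperative=not, Standby ABS modulator 2 offline=not → no input occurs → does not occur.
Parking branch fails [AND]: Auxiliary pad sensor 2 trips=not, Service line down=not, #1 reservoir 2 malfunctions=not → not all inputs occur → does not occur.
Rear circuit 2 inoperative [OR]: Booster path inoperative=not, Parking branch fails=not → no input occurs → does not occur.
Braking system failure [OR]: Rear circuit fails=not, ABS chain unavailable=not, Rear circuit 2 inoperative=not → no input occurs → does not occur.

No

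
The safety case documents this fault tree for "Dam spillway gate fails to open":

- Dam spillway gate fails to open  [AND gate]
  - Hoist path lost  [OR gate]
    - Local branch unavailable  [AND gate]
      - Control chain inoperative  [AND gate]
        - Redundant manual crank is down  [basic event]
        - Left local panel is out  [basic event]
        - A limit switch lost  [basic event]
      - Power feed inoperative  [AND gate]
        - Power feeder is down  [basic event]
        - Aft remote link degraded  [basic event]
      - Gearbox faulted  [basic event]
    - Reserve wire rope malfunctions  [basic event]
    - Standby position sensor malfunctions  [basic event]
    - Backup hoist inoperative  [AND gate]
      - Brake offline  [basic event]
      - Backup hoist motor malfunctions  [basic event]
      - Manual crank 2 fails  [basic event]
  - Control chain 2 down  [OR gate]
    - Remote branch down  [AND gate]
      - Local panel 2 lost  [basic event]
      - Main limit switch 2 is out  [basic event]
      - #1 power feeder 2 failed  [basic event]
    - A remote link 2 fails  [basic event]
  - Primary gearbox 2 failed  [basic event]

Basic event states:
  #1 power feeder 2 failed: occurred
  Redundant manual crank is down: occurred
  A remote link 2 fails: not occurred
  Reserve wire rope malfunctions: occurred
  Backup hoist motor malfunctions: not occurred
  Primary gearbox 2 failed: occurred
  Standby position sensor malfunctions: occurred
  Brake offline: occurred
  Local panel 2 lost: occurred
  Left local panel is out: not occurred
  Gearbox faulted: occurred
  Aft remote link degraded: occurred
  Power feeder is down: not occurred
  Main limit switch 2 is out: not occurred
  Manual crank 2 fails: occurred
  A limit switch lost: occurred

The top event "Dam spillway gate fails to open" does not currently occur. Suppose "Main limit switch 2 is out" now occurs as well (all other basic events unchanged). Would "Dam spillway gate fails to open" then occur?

Yes

Counterfactual: set "Main limit switch 2 is out" to occurred.
Control chain inoperative [AND]: Redundant manual crank is down=occurs, Left local panel is out=not, A limit switch lost=occurs → not all inputs occur → does not occur.
Power feed inoperative [AND]: Power feeder is down=not, Aft remote link degraded=occurs → not all inputs occur → does not occur.
Local branch unavailable [AND]: Control chain inoperative=not, Power feed inoperative=not, Gearbox faulted=occurs → not all inputs occur → does not occur.
Backup hoist inoperative [AND]: Brake offline=occurs, Backup hoist motor malfunctions=not, Manual crank 2 fails=occurs → not all inputs occur → does not occur.
Hoist path lost [OR]: Local branch unavailable=not, Reserve wire rope malfunctions=occurs, Standby position sensor malfunctions=occurs, Backup hoist inoperative=not → at least one input occurs → occurs.
Remote branch down [AND]: Local panel 2 lost=occurs, Main limit switch 2 is out=occurs, #1 power feeder 2 failed=occurs → all inputs occur → occurs.
Control chain 2 down [OR]: Remote branch down=occurs, A remote link 2 fails=not → at least one input occurs → occurs.
Dam spillway gate fails to open [AND]: Hoist path lost=occurs, Control chain 2 down=occurs, Primary gearbox 2 failed=occurs → all inputs occur → occurs.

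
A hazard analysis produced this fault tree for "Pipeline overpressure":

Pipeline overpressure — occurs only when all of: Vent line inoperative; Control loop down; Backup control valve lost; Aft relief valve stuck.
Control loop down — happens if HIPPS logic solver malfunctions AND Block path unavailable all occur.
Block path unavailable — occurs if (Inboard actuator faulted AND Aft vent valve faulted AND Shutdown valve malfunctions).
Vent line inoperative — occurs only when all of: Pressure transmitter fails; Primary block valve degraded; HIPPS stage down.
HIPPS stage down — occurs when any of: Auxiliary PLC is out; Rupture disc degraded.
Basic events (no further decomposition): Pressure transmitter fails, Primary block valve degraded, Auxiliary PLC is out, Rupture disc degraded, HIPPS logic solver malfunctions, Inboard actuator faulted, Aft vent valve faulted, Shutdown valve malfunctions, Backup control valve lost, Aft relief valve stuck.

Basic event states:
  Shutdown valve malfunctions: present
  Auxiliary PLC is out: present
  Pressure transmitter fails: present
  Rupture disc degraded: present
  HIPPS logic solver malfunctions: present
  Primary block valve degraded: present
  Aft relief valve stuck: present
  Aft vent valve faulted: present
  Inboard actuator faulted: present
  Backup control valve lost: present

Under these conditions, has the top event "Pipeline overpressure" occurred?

Yes

HIPPS stage down [OR]: Auxiliary PLC is out=occurs, Rupture disc degraded=occurs → at least one input occurs → occurs.
Vent line inoperative [AND]: Pressure transmitter fails=occurs, Primary block valve degraded=occurs, HIPPS stage down=occurs → all inputs occur → occurs.
Block path unavailable [AND]: Inboard actuator faulted=occurs, Aft vent valve faulted=occurs, Shutdown valve malfunctions=occurs → all inputs occur → occurs.
Control loop down [AND]: HIPPS logic solver malfunctions=occurs, Block path unavailable=occurs → all inputs occur → occurs.
Pipeline overpressure [AND]: Vent line inoperative=occurs, Control loop down=occurs, Backup control valve lost=occurs, Aft relief valve stuck=occurs → all inputs occur → occurs.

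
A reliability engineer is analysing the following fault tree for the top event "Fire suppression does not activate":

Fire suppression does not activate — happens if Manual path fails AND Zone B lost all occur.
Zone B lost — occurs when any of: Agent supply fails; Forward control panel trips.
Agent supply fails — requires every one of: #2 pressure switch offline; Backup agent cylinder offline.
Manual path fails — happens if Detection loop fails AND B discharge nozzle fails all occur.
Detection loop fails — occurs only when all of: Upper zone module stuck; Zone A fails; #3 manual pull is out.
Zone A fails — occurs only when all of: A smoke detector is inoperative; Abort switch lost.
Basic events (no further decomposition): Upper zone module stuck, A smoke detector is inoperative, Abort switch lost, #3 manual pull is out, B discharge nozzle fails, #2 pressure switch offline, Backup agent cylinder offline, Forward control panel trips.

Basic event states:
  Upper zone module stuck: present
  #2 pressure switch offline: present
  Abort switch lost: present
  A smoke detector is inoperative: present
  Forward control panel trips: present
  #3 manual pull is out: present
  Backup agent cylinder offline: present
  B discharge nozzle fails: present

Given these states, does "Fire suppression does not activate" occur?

Zone A fails [AND]: A smoke detector is inoperative=occurs, Abort switch lost=occurs → all inputs occur → occurs.
Detection loop fails [AND]: Upper zone module stuck=occurs, Zone A fails=occurs, #3 manual pull is out=occurs → all inputs occur → occurs.
Manual path fails [AND]: Detection loop fails=occurs, B discharge nozzle fails=occurs → all inputs occur → occurs.
Agent supply fails [AND]: #2 pressure switch offline=occurs, Backup agent cylinder offline=occurs → all inputs occur → occurs.
Zone B lost [OR]: Agent supply fails=occurs, Forward control panel trips=occurs → at least one input occurs → occurs.
Fire suppression does not activate [AND]: Manual path fails=occurs, Zone B lost=occurs → all inputs occur → occurs.

Yes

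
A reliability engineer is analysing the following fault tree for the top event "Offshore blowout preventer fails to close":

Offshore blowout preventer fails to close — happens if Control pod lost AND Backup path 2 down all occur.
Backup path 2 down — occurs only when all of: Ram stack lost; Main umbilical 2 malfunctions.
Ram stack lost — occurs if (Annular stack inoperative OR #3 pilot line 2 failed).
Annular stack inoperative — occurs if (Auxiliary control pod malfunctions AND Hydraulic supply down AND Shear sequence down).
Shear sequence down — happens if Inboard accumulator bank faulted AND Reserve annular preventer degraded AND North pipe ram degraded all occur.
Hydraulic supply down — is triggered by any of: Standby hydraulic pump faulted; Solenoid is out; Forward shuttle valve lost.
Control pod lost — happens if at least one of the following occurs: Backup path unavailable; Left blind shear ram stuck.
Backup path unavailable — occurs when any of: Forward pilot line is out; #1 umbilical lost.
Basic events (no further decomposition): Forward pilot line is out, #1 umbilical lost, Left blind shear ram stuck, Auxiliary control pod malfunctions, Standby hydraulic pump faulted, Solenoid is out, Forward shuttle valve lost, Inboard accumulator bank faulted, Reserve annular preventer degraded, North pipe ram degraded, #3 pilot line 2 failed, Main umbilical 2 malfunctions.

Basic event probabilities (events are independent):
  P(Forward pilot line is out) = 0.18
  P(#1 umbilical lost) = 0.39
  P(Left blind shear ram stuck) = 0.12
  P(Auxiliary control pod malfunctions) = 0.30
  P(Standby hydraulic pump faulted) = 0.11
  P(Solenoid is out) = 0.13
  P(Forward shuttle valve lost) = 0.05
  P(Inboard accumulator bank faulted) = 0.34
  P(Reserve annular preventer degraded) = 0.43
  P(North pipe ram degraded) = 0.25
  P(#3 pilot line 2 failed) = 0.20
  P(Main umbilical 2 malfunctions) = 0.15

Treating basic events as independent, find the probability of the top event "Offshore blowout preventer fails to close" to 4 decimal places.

P(Backup path unavailable) [OR] = 1 − (1−0.18) × (1−0.39) = 0.499800
P(Control pod lost) [OR] = 1 − (1−0.499800) × (1−0.12) = 0.559824
P(Hydraulic supply down) [OR] = 1 − (1−0.11) × (1−0.13) × (1−0.05) = 0.264415
P(Shear sequence down) [AND] = 0.34 × 0.43 × 0.25 = 0.036550
P(Annular stack inoperative) [AND] = 0.30 × 0.264415 × 0.036550 = 0.002899
P(Ram stack lost) [OR] = 1 − (1−0.002899) × (1−0.20) = 0.202319
P(Backup path 2 down) [AND] = 0.202319 × 0.15 = 0.030348
P(Offshore blowout preventer fails to close) [AND] = 0.559824 × 0.030348 = 0.016990
Rounded to 4 decimal places: P(Offshore blowout preventer fails to close) ≈ 0.0170.

0.0170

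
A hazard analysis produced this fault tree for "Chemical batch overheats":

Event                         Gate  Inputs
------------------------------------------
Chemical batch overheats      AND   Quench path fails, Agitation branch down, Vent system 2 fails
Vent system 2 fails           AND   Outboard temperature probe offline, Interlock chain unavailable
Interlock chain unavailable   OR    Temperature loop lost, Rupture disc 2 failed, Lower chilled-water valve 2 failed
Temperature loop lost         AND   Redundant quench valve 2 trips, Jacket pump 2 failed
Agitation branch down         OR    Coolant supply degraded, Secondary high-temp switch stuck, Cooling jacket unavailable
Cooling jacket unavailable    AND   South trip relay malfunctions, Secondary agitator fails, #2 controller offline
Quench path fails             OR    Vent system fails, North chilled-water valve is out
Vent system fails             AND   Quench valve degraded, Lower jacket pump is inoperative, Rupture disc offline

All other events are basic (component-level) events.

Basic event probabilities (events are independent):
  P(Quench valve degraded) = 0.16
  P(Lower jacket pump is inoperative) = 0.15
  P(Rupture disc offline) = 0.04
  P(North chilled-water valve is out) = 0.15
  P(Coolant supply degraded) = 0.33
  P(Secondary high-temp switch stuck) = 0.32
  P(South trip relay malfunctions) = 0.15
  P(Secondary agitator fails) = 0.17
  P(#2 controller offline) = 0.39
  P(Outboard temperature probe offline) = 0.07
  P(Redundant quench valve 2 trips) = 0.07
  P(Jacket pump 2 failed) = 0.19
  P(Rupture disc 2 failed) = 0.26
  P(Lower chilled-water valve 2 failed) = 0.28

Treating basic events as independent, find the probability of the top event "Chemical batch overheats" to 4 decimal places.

P(Vent system fails) [AND] = 0.16 × 0.15 × 0.04 = 0.000960
P(Quench path fails) [OR] = 1 − (1−0.000960) × (1−0.15) = 0.150816
P(Cooling jacket unavailable) [AND] = 0.15 × 0.17 × 0.39 = 0.009945
P(Agitation branch down) [OR] = 1 − (1−0.33) × (1−0.32) × (1−0.009945) = 0.548931
P(Temperature loop lost) [AND] = 0.07 × 0.19 = 0.013300
P(Interlock chain unavailable) [OR] = 1 − (1−0.013300) × (1−0.26) × (1−0.28) = 0.474286
P(Vent system 2 fails) [AND] = 0.07 × 0.474286 = 0.033200
P(Chemical batch overheats) [AND] = 0.150816 × 0.548931 × 0.033200 = 0.002749
Rounded to 4 decimal places: P(Chemical batch overheats) ≈ 0.0027.

0.0027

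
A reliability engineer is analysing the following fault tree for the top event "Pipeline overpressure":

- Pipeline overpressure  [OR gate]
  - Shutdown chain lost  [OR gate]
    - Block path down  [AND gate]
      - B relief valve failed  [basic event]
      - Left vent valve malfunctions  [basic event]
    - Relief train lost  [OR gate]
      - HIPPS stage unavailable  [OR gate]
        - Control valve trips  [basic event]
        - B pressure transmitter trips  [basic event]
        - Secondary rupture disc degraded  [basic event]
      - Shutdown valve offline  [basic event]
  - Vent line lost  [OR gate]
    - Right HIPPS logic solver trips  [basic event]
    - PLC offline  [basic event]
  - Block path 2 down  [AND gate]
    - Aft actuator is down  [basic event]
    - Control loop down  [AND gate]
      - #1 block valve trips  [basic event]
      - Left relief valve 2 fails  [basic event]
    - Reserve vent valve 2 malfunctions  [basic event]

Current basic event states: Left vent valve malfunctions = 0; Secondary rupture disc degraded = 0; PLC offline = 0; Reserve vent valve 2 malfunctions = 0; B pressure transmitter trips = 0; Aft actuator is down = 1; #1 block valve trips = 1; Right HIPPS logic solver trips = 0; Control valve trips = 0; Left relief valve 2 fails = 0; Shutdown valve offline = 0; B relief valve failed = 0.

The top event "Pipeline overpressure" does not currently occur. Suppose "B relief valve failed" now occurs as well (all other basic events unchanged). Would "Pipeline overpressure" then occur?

No

Counterfactual: set "B relief valve failed" to occurred.
Block path down [AND]: B relief valve failed=occurs, Left vent valve malfunctions=not → not all inputs occur → does not occur.
HIPPS stage unavailable [OR]: Control valve trips=not, B pressure transmitter trips=not, Secondary rupture disc degraded=not → no input occurs → does not occur.
Relief train lost [OR]: HIPPS stage unavailable=not, Shutdown valve offline=not → no input occurs → does not occur.
Shutdown chain lost [OR]: Block path down=not, Relief train lost=not → no input occurs → does not occur.
Vent line lost [OR]: Right HIPPS logic solver trips=not, PLC offline=not → no input occurs → does not occur.
Control loop down [AND]: #1 block valve trips=occurs, Left relief valve 2 fails=not → not all inputs occur → does not occur.
Block path 2 down [AND]: Aft actuator is down=occurs, Control loop down=not, Reserve vent valve 2 malfunctions=not → not all inputs occur → does not occur.
Pipeline overpressure [OR]: Shutdown chain lost=not, Vent line lost=not, Block path 2 down=not → no input occurs → does not occur.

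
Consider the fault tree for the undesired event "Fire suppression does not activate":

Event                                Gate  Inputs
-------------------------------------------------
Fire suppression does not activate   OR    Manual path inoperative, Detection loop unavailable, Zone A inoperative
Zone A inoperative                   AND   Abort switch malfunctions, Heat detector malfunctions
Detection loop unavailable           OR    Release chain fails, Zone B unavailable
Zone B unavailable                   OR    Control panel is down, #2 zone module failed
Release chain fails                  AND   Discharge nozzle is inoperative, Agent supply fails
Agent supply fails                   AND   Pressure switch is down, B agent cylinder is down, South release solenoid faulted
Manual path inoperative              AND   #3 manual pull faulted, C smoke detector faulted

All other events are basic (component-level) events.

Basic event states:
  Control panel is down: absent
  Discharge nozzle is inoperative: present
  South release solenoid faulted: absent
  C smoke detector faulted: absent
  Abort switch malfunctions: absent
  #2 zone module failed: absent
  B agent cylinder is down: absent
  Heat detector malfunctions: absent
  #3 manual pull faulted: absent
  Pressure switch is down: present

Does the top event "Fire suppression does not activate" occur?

No

Manual path inoperative [AND]: #3 manual pull faulted=not, C smoke detector faulted=not → not all inputs occur → does not occur.
Agent supply fails [AND]: Pressure switch is down=occurs, B agent cylinder is down=not, South release solenoid faulted=not → not all inputs occur → does not occur.
Release chain fails [AND]: Discharge nozzle is inoperative=occurs, Agent supply fails=not → not all inputs occur → does not occur.
Zone B unavailable [OR]: Control panel is down=not, #2 zone module failed=not → no input occurs → does not occur.
Detection loop unavailable [OR]: Release chain fails=not, Zone B unavailable=not → no input occurs → does not occur.
Zone A inoperative [AND]: Abort switch malfunctions=not, Heat detector malfunctions=not → not all inputs occur → does not occur.
Fire suppression does not activate [OR]: Manual path inoperative=not, Detection loop unavailable=not, Zone A inoperative=not → no input occurs → does not occur.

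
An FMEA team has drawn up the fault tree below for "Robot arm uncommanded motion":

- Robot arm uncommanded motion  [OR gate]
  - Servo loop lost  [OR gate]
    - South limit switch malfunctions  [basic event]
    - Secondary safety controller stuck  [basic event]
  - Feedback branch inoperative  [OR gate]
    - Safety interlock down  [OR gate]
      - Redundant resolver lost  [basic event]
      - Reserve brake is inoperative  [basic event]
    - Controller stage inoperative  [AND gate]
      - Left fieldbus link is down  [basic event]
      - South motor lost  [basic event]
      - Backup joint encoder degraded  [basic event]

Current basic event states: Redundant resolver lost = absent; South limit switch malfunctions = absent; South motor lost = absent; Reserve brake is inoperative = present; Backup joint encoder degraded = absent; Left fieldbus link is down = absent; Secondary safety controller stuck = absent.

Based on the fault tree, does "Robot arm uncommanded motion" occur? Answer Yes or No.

Yes

Servo loop lost [OR]: South limit switch malfunctions=not, Secondary safety controller stuck=not → no input occurs → does not occur.
Safety interlock down [OR]: Redundant resolver lost=not, Reserve brake is inoperative=occurs → at least one input occurs → occurs.
Controller stage inoperative [AND]: Left fieldbus link is down=not, South motor lost=not, Backup joint encoder degraded=not → not all inputs occur → does not occur.
Feedback branch inoperative [OR]: Safety interlock down=occurs, Controller stage inoperative=not → at least one input occurs → occurs.
Robot arm uncommanded motion [OR]: Servo loop lost=not, Feedback branch inoperative=occurs → at least one input occurs → occurs.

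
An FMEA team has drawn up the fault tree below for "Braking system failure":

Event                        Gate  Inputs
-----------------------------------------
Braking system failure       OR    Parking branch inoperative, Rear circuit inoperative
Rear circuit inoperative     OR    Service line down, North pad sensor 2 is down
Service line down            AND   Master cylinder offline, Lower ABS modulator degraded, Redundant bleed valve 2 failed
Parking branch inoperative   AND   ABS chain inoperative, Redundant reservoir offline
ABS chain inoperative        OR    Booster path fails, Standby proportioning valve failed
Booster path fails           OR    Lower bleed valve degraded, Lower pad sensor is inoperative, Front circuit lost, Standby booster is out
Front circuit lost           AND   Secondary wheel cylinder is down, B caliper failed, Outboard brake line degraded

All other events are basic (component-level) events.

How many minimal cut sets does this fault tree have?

7

Front circuit lost [AND]: one cut set from each child combined → 1 × 1 × 1 = 1 cut set(s).
Booster path fails [OR]: union of children's cut sets → 4 cut set(s).
ABS chain inoperative [OR]: union of children's cut sets → 5 cut set(s).
Parking branch inoperative [AND]: one cut set from each child combined → 5 × 1 = 5 cut set(s).
Service line down [AND]: one cut set from each child combined → 1 × 1 × 1 = 1 cut set(s).
Rear circuit inoperative [OR]: union of children's cut sets → 2 cut set(s).
Braking system failure [OR]: union of children's cut sets → 7 cut set(s).
Minimal cut sets: {Lower bleed valve degraded, Redundant reservoir offline}; {Lower pad sensor is inoperative, Redundant reservoir offline}; {B caliper failed, Outboard brake line degraded, Redundant reservoir offline, Secondary wheel cylinder is down}; {Redundant reservoir offline, Standby booster is out}; {Redundant reservoir offline, Standby proportioning valve failed}; {Lower ABS modulator degraded, Master cylinder offline, Redundant bleed valve 2 failed}; {North pad sensor 2 is down}.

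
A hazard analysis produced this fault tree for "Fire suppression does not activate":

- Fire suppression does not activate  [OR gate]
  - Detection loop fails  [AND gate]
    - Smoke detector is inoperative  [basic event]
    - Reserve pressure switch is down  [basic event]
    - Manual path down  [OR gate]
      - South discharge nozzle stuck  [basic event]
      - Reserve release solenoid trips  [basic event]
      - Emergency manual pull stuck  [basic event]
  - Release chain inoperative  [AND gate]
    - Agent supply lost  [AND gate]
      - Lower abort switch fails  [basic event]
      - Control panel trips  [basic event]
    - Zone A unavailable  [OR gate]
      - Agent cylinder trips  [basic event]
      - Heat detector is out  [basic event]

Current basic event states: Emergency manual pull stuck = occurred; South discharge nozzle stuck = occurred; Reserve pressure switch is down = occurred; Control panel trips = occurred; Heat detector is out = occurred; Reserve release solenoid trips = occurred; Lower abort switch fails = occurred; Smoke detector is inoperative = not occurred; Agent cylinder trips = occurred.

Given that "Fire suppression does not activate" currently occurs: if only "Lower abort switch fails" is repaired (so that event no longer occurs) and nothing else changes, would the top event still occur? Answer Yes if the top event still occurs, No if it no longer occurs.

No

Counterfactual: set "Lower abort switch fails" to not occurred.
Manual path down [OR]: South discharge nozzle stuck=occurs, Reserve release solenoid trips=occurs, Emergency manual pull stuck=occurs → at least one input occurs → occurs.
Detection loop fails [AND]: Smoke detector is inoperative=not, Reserve pressure switch is down=occurs, Manual path down=occurs → not all inputs occur → does not occur.
Agent supply lost [AND]: Lower abort switch fails=not, Control panel trips=occurs → not all inputs occur → does not occur.
Zone A unavailable [OR]: Agent cylinder trips=occurs, Heat detector is out=occurs → at least one input occurs → occurs.
Release chain inoperative [AND]: Agent supply lost=not, Zone A unavailable=occurs → not all inputs occur → does not occur.
Fire suppression does not activate [OR]: Detection loop fails=not, Release chain inoperative=not → no input occurs → does not occur.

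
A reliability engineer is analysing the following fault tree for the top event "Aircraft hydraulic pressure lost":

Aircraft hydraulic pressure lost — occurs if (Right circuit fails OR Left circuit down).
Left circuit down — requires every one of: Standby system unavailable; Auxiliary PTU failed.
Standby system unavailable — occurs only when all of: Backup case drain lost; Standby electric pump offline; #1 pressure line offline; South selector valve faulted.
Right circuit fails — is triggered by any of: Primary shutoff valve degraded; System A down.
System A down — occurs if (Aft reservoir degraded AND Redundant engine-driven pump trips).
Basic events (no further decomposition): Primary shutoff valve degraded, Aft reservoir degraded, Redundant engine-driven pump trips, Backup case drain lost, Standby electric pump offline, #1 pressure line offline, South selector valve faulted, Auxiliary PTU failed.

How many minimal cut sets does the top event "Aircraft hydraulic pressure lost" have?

3

System A down [AND]: one cut set from each child combined → 1 × 1 = 1 cut set(s).
Right circuit fails [OR]: union of children's cut sets → 2 cut set(s).
Standby system unavailable [AND]: one cut set from each child combined → 1 × 1 × 1 × 1 = 1 cut set(s).
Left circuit down [AND]: one cut set from each child combined → 1 × 1 = 1 cut set(s).
Aircraft hydraulic pressure lost [OR]: union of children's cut sets → 3 cut set(s).
Minimal cut sets: {Primary shutoff valve degraded}; {Aft reservoir degraded, Redundant engine-driven pump trips}; {#1 pressure line offline, Auxiliary PTU failed, Backup case drain lost, South selector valve faulted, Standby electric pump offline}.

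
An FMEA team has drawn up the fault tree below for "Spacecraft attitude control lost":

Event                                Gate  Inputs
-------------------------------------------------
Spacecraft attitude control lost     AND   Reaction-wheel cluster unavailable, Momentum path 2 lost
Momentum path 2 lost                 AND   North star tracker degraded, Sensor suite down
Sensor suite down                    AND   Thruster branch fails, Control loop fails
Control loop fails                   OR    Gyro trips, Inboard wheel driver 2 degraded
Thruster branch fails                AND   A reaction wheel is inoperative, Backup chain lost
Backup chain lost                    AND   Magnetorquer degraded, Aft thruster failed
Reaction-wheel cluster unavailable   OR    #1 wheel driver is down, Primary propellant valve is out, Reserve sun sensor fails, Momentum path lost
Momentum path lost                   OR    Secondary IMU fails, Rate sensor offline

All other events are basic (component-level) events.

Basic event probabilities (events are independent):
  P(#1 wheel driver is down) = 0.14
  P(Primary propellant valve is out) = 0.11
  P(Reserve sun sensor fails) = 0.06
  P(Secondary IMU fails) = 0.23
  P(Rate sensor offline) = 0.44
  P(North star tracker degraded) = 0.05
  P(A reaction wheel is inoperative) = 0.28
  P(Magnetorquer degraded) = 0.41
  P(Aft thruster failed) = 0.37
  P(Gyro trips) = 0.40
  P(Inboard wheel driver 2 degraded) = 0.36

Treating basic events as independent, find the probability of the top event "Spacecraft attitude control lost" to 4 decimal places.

0.0009

P(Momentum path lost) [OR] = 1 − (1−0.23) × (1−0.44) = 0.568800
P(Reaction-wheel cluster unavailable) [OR] = 1 − (1−0.14) × (1−0.11) × (1−0.06) × (1−0.568800) = 0.689762
P(Backup chain lost) [AND] = 0.41 × 0.37 = 0.151700
P(Thruster branch fails) [AND] = 0.28 × 0.151700 = 0.042476
P(Control loop fails) [OR] = 1 − (1−0.40) × (1−0.36) = 0.616000
P(Sensor suite down) [AND] = 0.042476 × 0.616000 = 0.026165
P(Momentum path 2 lost) [AND] = 0.05 × 0.026165 = 0.001308
P(Spacecraft attitude control lost) [AND] = 0.689762 × 0.001308 = 0.000902
Rounded to 4 decimal places: P(Spacecraft attitude control lost) ≈ 0.0009.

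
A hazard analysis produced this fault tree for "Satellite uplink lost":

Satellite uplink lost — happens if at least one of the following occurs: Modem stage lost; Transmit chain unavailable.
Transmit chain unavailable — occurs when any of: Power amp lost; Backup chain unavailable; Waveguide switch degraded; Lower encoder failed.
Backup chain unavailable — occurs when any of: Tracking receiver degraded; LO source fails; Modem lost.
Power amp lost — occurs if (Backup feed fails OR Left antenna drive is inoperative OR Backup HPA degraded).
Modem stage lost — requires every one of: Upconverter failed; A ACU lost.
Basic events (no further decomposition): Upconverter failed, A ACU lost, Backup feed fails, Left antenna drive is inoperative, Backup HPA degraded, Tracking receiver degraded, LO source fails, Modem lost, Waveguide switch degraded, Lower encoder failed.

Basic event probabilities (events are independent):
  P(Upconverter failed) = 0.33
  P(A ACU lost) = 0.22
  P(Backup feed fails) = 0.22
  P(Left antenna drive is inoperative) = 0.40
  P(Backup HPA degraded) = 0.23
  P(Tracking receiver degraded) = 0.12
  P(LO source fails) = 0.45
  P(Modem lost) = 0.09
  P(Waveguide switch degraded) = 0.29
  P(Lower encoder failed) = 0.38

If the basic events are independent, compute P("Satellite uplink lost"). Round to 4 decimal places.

P(Modem stage lost) [AND] = 0.33 × 0.22 = 0.072600
P(Power amp lost) [OR] = 1 − (1−0.22) × (1−0.40) × (1−0.23) = 0.639640
P(Backup chain unavailable) [OR] = 1 − (1−0.12) × (1−0.45) × (1−0.09) = 0.559560
P(Transmit chain unavailable) [OR] = 1 − (1−0.639640) × (1−0.559560) × (1−0.29) × (1−0.38) = 0.930133
P(Satellite uplink lost) [OR] = 1 − (1−0.072600) × (1−0.930133) = 0.935205
Rounded to 4 decimal places: P(Satellite uplink lost) ≈ 0.9352.

0.9352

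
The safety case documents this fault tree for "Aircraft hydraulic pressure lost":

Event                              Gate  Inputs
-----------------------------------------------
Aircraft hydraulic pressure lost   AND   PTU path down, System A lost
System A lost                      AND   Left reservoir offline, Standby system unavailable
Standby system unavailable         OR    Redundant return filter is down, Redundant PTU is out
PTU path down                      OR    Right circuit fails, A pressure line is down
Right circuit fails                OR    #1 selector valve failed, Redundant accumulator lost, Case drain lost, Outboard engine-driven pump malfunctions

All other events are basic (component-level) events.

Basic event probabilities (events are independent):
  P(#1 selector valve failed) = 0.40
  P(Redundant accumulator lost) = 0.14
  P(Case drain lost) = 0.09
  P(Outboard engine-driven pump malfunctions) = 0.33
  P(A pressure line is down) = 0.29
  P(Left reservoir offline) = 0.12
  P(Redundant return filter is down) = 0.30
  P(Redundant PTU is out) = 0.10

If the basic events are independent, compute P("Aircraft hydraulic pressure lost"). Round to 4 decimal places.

P(Right circuit fails) [OR] = 1 − (1−0.40) × (1−0.14) × (1−0.09) × (1−0.33) = 0.685395
P(PTU path down) [OR] = 1 − (1−0.685395) × (1−0.29) = 0.776630
P(Standby system unavailable) [OR] = 1 − (1−0.30) × (1−0.10) = 0.370000
P(System A lost) [AND] = 0.12 × 0.370000 = 0.044400
P(Aircraft hydraulic pressure lost) [AND] = 0.776630 × 0.044400 = 0.034482
Rounded to 4 decimal places: P(Aircraft hydraulic pressure lost) ≈ 0.0345.

0.0345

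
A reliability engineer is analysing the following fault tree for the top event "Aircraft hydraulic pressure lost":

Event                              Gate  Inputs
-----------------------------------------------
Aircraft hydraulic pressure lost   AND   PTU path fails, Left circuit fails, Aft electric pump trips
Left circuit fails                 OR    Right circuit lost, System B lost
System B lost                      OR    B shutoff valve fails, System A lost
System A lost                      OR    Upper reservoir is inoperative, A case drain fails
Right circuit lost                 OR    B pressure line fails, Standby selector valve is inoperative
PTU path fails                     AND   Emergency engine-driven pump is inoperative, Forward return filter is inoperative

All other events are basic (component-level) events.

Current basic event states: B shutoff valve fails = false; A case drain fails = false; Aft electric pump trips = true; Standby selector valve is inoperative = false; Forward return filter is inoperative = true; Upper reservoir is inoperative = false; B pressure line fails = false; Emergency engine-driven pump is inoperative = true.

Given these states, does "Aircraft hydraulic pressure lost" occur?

No

PTU path fails [AND]: Emergency engine-driven pump is inoperative=occurs, Forward return filter is inoperative=occurs → all inputs occur → occurs.
Right circuit lost [OR]: B pressure line fails=not, Standby selector valve is inoperative=not → no input occurs → does not occur.
System A lost [OR]: Upper reservoir is inoperative=not, A case drain fails=not → no input occurs → does not occur.
System B lost [OR]: B shutoff valve fails=not, System A lost=not → no input occurs → does not occur.
Left circuit fails [OR]: Right circuit lost=not, System B lost=not → no input occurs → does not occur.
Aircraft hydraulic pressure lost [AND]: PTU path fails=occurs, Left circuit fails=not, Aft electric pump trips=occurs → not all inputs occur → does not occur.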